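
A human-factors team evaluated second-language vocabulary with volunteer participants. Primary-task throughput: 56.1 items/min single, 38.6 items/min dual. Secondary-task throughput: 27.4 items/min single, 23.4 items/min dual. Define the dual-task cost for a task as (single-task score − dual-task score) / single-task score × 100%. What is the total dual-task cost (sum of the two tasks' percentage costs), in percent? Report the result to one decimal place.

Primary cost = (56.1 − 38.6) / 56.1 × 100% = 31.1943%.
Secondary cost = (27.4 − 23.4) / 27.4 × 100% = 14.5985%.
Total = 31.1943% + 14.5985% = 45.7928% ≈ 45.8%.

45.8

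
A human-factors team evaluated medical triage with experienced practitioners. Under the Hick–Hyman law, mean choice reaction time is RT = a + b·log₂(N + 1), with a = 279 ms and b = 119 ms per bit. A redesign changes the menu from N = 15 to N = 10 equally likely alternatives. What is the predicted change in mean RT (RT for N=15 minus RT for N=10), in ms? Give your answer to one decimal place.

64.3

RT(15) = 279 + 119·log₂(16) = 279 + 119·4.0000 = 755.0000 ms.
RT(10) = 279 + 119·log₂(11) = 279 + 119·3.4594 = 690.6686 ms.
Difference = 755.0000 − 690.6686 = 64.3314 ≈ 64.3 ms.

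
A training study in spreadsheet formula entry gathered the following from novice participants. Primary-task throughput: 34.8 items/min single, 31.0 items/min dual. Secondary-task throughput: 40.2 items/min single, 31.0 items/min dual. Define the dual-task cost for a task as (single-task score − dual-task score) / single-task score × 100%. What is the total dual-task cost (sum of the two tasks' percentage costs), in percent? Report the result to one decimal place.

33.8

Primary cost = (34.8 − 31.0) / 34.8 × 100% = 10.9195%.
Secondary cost = (40.2 − 31.0) / 40.2 × 100% = 22.8856%.
Total = 10.9195% + 22.8856% = 33.8051% ≈ 33.8%.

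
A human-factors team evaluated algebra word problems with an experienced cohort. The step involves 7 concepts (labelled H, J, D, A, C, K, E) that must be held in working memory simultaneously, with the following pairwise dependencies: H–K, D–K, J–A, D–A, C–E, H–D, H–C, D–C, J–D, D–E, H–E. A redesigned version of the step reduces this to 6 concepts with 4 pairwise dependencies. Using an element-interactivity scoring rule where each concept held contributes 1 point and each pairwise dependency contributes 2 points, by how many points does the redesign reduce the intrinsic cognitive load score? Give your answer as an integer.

Original: 7 × 1 + 11 × 2 = 7 + 22 = 29.
Redesigned: 6 × 1 + 4 × 2 = 6 + 8 = 14.
Reduction = 29 − 14 = 15.

15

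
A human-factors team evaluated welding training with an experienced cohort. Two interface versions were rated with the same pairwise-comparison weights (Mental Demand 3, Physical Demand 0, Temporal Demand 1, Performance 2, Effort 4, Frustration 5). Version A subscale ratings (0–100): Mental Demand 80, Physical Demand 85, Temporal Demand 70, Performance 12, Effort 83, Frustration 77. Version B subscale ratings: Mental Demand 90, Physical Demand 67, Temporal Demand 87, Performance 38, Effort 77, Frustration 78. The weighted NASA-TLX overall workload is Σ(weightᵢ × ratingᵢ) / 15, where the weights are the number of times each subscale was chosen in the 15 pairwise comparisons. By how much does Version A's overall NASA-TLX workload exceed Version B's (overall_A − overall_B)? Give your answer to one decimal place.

Version A weighted sum = 3·80 + 0·85 + 1·70 + 2·12 + 4·83 + 5·77 = 240 + 0 + 70 + 24 + 332 + 385 = 1051; overall_A = 1051/15 = 70.0667.
Version B weighted sum = 3·90 + 0·67 + 1·87 + 2·38 + 4·77 + 5·78 = 270 + 0 + 87 + 76 + 308 + 390 = 1131; overall_B = 1131/15 = 75.4000.
Difference = 70.0667 − 75.4000 = -5.3333 ≈ -5.3.

-5.3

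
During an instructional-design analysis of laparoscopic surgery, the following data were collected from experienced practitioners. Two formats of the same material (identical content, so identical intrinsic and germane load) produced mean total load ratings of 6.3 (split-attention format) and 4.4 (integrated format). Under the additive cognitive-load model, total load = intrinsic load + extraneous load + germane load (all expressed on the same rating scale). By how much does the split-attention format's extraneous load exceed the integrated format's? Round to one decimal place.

1.9

Intrinsic and germane load are equal across formats, so the difference in total load equals the difference in extraneous load.
Extraneous-load difference = 6.3 − 4.4 = 1.9.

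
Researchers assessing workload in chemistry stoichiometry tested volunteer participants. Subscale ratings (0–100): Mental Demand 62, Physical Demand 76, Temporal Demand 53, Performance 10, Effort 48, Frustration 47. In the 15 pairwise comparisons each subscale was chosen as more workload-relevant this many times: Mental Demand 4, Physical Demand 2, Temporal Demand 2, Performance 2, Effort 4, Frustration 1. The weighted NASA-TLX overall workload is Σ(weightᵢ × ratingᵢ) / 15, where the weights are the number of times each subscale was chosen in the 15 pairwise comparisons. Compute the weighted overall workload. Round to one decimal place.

The tallies are the weights (they sum to 15).
Weighted sum = 4·62 + 2·76 + 2·53 + 2·10 + 4·48 + 1·47
            = 248 + 152 + 106 + 20 + 192 + 47 = 765.
Overall workload = 765 / 15 = 51.0000 ≈ 51.0.

51.0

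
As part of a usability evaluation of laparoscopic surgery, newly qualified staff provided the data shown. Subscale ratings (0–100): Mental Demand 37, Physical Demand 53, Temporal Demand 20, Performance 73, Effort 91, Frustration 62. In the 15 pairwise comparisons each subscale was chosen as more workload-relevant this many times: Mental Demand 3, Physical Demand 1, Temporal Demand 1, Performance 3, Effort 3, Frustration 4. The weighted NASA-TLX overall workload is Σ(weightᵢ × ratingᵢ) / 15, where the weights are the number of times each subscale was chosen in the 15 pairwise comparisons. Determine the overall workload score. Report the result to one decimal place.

The tallies are the weights (they sum to 15).
Weighted sum = 3·37 + 1·53 + 1·20 + 3·73 + 3·91 + 4·62
            = 111 + 53 + 20 + 219 + 273 + 248 = 924.
Overall workload = 924 / 15 = 61.6000 ≈ 61.6.

61.6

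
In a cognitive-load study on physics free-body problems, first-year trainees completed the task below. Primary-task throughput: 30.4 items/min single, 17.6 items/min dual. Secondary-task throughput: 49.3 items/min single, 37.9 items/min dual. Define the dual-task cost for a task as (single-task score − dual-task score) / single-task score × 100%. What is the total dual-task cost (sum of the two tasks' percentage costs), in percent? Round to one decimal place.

Primary cost = (30.4 − 17.6) / 30.4 × 100% = 42.1053%.
Secondary cost = (49.3 − 37.9) / 49.3 × 100% = 23.1237%.
Total = 42.1053% + 23.1237% = 65.2290% ≈ 65.2%.

65.2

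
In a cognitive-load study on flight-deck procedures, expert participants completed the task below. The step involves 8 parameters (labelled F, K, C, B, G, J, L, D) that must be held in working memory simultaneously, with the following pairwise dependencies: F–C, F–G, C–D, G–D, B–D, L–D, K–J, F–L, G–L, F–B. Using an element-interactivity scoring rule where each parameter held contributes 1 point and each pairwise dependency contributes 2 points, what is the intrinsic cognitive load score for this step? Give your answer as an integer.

28

Count of parameters held simultaneously: 8.
Count of pairwise dependencies listed: 10.
Element contribution: 8 × 1 = 8.
Interaction contribution: 10 × 2 = 20.
Intrinsic load = 8 + 20 = 28.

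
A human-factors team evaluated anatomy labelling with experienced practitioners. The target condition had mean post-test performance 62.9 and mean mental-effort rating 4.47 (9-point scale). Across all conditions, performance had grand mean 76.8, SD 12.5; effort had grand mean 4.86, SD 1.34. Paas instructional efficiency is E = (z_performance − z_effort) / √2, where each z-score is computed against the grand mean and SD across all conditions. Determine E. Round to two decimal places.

-0.58

z_performance = (62.9 − 76.8) / 12.5 = -13.9000 / 12.5 = -1.1120.
z_effort = (4.47 − 4.86) / 1.34 = -0.3900 / 1.34 = -0.2910.
z_P − z_E = -1.1120 − (-0.2910) = -0.8210.
E = -0.8210 / √2 = -0.8210 / 1.41421 = -0.5805 ≈ -0.58.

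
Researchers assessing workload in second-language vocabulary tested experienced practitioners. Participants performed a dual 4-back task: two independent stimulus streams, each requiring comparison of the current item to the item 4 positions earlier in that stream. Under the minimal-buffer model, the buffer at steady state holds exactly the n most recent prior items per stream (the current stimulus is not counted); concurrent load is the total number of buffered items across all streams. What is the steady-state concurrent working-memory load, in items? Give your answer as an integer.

8

Each stream's buffer holds its 4 most recent prior items.
Two independent streams: 2 × 4 = 8 buffered items at steady state.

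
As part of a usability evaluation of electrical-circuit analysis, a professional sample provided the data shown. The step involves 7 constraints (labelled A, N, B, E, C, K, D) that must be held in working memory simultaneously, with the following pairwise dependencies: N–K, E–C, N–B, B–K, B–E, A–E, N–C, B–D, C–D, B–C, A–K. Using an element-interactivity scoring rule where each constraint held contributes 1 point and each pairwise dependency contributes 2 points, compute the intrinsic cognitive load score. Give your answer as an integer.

Count of constraints held simultaneously: 7.
Count of pairwise dependencies listed: 11.
Element contribution: 7 × 1 = 7.
Interaction contribution: 11 × 2 = 22.
Intrinsic load = 7 + 22 = 29.

29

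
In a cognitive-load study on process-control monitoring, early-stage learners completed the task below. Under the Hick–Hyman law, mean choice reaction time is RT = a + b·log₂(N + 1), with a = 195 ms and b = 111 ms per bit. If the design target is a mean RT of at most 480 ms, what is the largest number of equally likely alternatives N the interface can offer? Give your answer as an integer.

4

Set 195 + 111·log₂(N + 1) ≤ 480.
log₂(N + 1) ≤ (480 − 195) / 111 = 2.5676.
N + 1 ≤ 2^2.5676 = 5.9282.
N ≤ 4.9282, so the largest integer N is 4.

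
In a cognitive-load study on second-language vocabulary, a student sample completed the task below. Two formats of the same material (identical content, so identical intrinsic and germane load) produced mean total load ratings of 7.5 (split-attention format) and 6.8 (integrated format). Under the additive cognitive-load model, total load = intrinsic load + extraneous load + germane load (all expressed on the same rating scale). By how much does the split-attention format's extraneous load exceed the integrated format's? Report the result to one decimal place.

0.7

Intrinsic and germane load are equal across formats, so the difference in total load equals the difference in extraneous load.
Extraneous-load difference = 7.5 − 6.8 = 0.7.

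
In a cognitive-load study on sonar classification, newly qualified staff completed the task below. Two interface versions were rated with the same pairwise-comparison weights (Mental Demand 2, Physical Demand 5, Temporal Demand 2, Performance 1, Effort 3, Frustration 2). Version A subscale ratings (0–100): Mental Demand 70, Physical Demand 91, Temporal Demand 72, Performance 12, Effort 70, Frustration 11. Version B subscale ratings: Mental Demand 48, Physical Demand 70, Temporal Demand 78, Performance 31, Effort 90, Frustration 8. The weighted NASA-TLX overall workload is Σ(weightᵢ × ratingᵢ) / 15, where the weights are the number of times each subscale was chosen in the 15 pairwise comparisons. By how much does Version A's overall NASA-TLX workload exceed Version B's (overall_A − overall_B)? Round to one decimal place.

4.3

Version A weighted sum = 2·70 + 5·91 + 2·72 + 1·12 + 3·70 + 2·11 = 140 + 455 + 144 + 12 + 210 + 22 = 983; overall_A = 983/15 = 65.5333.
Version B weighted sum = 2·48 + 5·70 + 2·78 + 1·31 + 3·90 + 2·8 = 96 + 350 + 156 + 31 + 270 + 16 = 919; overall_B = 919/15 = 61.2667.
Difference = 65.5333 − 61.2667 = 4.2666 ≈ 4.3.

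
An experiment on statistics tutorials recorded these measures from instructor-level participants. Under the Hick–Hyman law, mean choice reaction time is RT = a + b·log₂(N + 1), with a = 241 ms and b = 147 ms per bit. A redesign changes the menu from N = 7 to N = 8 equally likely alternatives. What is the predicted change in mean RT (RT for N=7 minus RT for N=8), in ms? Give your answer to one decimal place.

RT(7) = 241 + 147·log₂(8) = 241 + 147·3.0000 = 682.0000 ms.
RT(8) = 241 + 147·log₂(9) = 241 + 147·3.1699 = 706.9753 ms.
Difference = 682.0000 − 706.9753 = -24.9753 ≈ -25.0 ms.

-25.0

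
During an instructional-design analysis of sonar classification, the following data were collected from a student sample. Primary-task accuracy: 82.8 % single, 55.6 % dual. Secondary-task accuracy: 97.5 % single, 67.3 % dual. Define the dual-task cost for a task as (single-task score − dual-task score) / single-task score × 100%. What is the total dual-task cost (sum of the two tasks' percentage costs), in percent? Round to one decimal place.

63.8

Primary cost = (82.8 − 55.6) / 82.8 × 100% = 32.8502%.
Secondary cost = (97.5 − 67.3) / 97.5 × 100% = 30.9744%.
Total = 32.8502% + 30.9744% = 63.8246% ≈ 63.8%.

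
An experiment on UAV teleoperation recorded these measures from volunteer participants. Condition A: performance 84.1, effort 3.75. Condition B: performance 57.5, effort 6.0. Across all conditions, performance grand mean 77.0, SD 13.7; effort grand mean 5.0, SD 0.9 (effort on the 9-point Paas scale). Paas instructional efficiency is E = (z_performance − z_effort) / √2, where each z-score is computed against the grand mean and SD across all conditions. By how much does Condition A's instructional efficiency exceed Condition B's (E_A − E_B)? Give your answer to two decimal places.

Condition A: z_P = (84.1 − 77.0)/13.7 = 0.5182; z_E = (3.75 − 5.0)/0.9 = -1.3889; E_A = (0.5182 − (-1.3889))/√2 = 1.3485.
Condition B: z_P = (57.5 − 77.0)/13.7 = -1.4234; z_E = (6.0 − 5.0)/0.9 = 1.1111; E_B = (-1.4234 − 1.1111)/√2 = -1.7922.
E_A − E_B = 1.3485 − (-1.7922) = 3.1407 ≈ 3.14.

3.14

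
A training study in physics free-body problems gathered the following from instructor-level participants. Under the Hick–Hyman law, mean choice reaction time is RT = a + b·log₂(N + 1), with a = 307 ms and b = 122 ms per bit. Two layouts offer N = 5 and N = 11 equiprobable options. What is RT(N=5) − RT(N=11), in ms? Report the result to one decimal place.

RT(5) = 307 + 122·log₂(6) = 307 + 122·2.5850 = 622.3700 ms.
RT(11) = 307 + 122·log₂(12) = 307 + 122·3.5850 = 744.3700 ms.
Difference = 622.3700 − 744.3700 = -122.0000 ≈ -122.0 ms.

-122.0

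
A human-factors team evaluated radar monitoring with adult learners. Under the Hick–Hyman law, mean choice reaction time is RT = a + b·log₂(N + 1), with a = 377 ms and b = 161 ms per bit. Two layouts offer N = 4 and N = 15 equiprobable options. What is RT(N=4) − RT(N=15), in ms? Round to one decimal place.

RT(4) = 377 + 161·log₂(5) = 377 + 161·2.3219 = 750.8259 ms.
RT(15) = 377 + 161·log₂(16) = 377 + 161·4.0000 = 1021.0000 ms.
Difference = 750.8259 − 1021.0000 = -270.1741 ≈ -270.2 ms.

-270.2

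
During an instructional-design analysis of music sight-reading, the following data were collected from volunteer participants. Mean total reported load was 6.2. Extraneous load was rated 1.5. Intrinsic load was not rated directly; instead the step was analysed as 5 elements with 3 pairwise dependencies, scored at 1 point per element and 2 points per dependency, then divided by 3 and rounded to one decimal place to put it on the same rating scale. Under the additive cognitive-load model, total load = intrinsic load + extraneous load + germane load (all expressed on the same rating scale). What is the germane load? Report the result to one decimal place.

1.0

Intrinsic (element-interactivity): (5 × 1 + 3 × 2) / 3 = 11 / 3 = 3.6667 → 3.7.
germane load = total − intrinsic − extraneous
             = 6.2 − 3.7 − 1.5 = 1.0.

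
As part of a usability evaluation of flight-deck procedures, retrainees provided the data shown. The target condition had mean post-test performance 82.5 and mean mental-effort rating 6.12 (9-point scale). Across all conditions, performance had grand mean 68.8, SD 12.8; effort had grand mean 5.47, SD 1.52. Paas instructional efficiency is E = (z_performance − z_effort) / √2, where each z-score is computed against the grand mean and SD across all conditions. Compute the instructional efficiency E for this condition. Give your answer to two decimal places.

0.45

z_performance = (82.5 − 68.8) / 12.8 = 13.7000 / 12.8 = 1.0703.
z_effort = (6.12 − 5.47) / 1.52 = 0.6500 / 1.52 = 0.4276.
z_P − z_E = 1.0703 − 0.4276 = 0.6427.
E = 0.6427 / √2 = 0.6427 / 1.41421 = 0.4545 ≈ 0.45.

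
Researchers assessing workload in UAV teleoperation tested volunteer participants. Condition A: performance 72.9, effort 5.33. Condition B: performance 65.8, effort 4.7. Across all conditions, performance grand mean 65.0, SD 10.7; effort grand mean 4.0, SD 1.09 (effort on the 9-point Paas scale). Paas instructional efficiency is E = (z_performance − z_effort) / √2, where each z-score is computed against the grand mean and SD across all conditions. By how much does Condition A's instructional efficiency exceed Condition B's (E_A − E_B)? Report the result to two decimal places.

Condition A: z_P = (72.9 − 65.0)/10.7 = 0.7383; z_E = (5.33 − 4.0)/1.09 = 1.2202; E_A = (0.7383 − 1.2202)/√2 = -0.3408.
Condition B: z_P = (65.8 − 65.0)/10.7 = 0.0748; z_E = (4.7 − 4.0)/1.09 = 0.6422; E_B = (0.0748 − 0.6422)/√2 = -0.4012.
E_A − E_B = -0.3408 − (-0.4012) = 0.0604 ≈ 0.06.

0.06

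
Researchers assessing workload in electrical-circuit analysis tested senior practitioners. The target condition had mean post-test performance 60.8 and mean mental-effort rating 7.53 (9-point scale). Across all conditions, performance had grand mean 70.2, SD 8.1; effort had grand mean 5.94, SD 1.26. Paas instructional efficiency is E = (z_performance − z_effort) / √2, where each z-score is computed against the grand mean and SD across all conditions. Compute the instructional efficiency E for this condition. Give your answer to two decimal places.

z_performance = (60.8 − 70.2) / 8.1 = -9.4000 / 8.1 = -1.1605.
z_effort = (7.53 − 5.94) / 1.26 = 1.5900 / 1.26 = 1.2619.
z_P − z_E = -1.1605 − 1.2619 = -2.4224.
E = -2.4224 / √2 = -2.4224 / 1.41421 = -1.7129 ≈ -1.71.

-1.71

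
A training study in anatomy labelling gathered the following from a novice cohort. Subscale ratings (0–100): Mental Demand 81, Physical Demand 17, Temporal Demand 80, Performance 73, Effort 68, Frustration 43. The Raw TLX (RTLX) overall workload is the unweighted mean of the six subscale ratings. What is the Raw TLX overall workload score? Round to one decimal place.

60.3

Sum of ratings = 81 + 17 + 80 + 73 + 68 + 43 = 362.
RTLX = 362 / 6 = 60.3333 ≈ 60.3.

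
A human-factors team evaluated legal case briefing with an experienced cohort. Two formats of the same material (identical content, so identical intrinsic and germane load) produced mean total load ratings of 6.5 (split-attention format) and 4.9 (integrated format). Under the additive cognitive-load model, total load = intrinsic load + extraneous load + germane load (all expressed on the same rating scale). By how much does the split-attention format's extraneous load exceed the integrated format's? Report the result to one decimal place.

1.6

Intrinsic and germane load are equal across formats, so the difference in total load equals the difference in extraneous load.
Extraneous-load difference = 6.5 − 4.9 = 1.6.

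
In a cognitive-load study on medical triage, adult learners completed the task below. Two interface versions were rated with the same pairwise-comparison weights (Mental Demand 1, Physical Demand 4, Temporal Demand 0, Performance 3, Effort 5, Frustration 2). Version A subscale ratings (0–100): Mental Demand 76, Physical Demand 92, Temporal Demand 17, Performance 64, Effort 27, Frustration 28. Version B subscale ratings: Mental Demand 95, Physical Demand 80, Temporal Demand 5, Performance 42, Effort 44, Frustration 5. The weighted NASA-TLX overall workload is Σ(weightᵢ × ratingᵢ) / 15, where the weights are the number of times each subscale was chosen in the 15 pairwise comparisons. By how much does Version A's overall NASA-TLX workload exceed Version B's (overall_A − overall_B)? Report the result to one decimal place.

3.7

Version A weighted sum = 1·76 + 4·92 + 0·17 + 3·64 + 5·27 + 2·28 = 76 + 368 + 0 + 192 + 135 + 56 = 827; overall_A = 827/15 = 55.1333.
Version B weighted sum = 1·95 + 4·80 + 0·5 + 3·42 + 5·44 + 2·5 = 95 + 320 + 0 + 126 + 220 + 10 = 771; overall_B = 771/15 = 51.4000.
Difference = 55.1333 − 51.4000 = 3.7333 ≈ 3.7.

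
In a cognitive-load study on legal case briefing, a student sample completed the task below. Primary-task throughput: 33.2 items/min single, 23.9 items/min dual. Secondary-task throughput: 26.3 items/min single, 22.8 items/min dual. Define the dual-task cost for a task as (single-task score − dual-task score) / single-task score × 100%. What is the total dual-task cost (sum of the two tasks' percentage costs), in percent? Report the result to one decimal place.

Primary cost = (33.2 − 23.9) / 33.2 × 100% = 28.0120%.
Secondary cost = (26.3 − 22.8) / 26.3 × 100% = 13.3080%.
Total = 28.0120% + 13.3080% = 41.3200% ≈ 41.3%.

41.3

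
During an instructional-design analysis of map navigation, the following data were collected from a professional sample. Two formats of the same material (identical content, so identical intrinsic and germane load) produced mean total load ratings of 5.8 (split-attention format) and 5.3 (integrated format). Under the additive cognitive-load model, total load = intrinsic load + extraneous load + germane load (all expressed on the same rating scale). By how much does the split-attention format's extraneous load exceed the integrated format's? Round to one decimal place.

0.5

Intrinsic and germane load are equal across formats, so the difference in total load equals the difference in extraneous load.
Extraneous-load difference = 5.8 − 5.3 = 0.5.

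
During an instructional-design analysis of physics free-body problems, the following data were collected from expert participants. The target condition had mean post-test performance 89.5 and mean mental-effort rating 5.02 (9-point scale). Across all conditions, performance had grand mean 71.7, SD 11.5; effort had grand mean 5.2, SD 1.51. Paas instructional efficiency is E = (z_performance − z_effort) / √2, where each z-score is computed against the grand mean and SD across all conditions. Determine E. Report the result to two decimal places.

1.18

z_performance = (89.5 − 71.7) / 11.5 = 17.8000 / 11.5 = 1.5478.
z_effort = (5.02 − 5.2) / 1.51 = -0.1800 / 1.51 = -0.1192.
z_P − z_E = 1.5478 − (-0.1192) = 1.6670.
E = 1.6670 / √2 = 1.6670 / 1.41421 = 1.1787 ≈ 1.18.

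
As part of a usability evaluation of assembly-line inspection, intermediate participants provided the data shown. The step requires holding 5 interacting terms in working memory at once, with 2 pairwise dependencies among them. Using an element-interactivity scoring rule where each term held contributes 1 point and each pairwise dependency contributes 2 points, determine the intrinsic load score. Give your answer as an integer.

Element contribution: 5 × 1 = 5.
Interaction contribution: 2 × 2 = 4.
Intrinsic load = 5 + 4 = 9.

9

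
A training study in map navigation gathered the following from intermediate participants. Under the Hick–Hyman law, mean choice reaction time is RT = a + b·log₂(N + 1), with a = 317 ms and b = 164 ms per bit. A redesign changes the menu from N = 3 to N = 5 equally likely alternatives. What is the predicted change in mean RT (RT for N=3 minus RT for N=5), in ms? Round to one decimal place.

-95.9

RT(3) = 317 + 164·log₂(4) = 317 + 164·2.0000 = 645.0000 ms.
RT(5) = 317 + 164·log₂(6) = 317 + 164·2.5850 = 740.9400 ms.
Difference = 645.0000 − 740.9400 = -95.9400 ≈ -95.9 ms.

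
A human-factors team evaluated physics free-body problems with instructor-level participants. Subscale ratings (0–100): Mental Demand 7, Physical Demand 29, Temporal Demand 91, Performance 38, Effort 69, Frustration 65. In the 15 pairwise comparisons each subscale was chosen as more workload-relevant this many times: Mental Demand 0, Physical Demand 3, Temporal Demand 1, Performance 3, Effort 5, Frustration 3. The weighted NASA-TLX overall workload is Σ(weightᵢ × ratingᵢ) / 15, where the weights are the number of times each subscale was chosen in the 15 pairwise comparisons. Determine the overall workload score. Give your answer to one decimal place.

55.5

The tallies are the weights (they sum to 15).
Weighted sum = 0·7 + 3·29 + 1·91 + 3·38 + 5·69 + 3·65
            = 0 + 87 + 91 + 114 + 345 + 195 = 832.
Overall workload = 832 / 15 = 55.4667 ≈ 55.5.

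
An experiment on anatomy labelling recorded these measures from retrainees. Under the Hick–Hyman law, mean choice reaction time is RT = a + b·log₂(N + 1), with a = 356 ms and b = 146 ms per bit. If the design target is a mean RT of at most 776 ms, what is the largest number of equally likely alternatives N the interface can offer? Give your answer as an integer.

6

Set 356 + 146·log₂(N + 1) ≤ 776.
log₂(N + 1) ≤ (776 − 356) / 146 = 2.8767.
N + 1 ≤ 2^2.8767 = 7.3447.
N ≤ 6.3447, so the largest integer N is 6.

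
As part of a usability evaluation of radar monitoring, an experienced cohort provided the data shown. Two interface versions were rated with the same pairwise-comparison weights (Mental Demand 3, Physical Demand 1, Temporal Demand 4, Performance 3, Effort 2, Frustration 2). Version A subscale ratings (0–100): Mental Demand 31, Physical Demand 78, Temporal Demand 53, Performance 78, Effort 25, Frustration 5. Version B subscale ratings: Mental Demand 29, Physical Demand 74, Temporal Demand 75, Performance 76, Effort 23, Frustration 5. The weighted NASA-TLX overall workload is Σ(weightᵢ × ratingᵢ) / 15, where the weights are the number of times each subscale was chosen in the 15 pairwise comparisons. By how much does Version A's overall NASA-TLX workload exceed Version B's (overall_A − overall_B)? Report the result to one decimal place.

Version A weighted sum = 3·31 + 1·78 + 4·53 + 3·78 + 2·25 + 2·5 = 93 + 78 + 212 + 234 + 50 + 10 = 677; overall_A = 677/15 = 45.1333.
Version B weighted sum = 3·29 + 1·74 + 4·75 + 3·76 + 2·23 + 2·5 = 87 + 74 + 300 + 228 + 46 + 10 = 745; overall_B = 745/15 = 49.6667.
Difference = 45.1333 − 49.6667 = -4.5334 ≈ -4.5.

-4.5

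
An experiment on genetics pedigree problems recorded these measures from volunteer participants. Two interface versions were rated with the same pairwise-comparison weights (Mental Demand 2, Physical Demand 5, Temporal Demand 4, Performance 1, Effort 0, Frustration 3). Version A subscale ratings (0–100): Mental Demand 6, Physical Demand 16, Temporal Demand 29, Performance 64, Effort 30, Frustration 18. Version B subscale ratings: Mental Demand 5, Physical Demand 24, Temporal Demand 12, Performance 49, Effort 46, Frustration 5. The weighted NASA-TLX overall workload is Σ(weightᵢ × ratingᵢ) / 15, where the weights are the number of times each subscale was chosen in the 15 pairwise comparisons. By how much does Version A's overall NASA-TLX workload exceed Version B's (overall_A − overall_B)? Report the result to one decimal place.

5.6

Version A weighted sum = 2·6 + 5·16 + 4·29 + 1·64 + 0·30 + 3·18 = 12 + 80 + 116 + 64 + 0 + 54 = 326; overall_A = 326/15 = 21.7333.
Version B weighted sum = 2·5 + 5·24 + 4·12 + 1·49 + 0·46 + 3·5 = 10 + 120 + 48 + 49 + 0 + 15 = 242; overall_B = 242/15 = 16.1333.
Difference = 21.7333 − 16.1333 = 5.6000 ≈ 5.6.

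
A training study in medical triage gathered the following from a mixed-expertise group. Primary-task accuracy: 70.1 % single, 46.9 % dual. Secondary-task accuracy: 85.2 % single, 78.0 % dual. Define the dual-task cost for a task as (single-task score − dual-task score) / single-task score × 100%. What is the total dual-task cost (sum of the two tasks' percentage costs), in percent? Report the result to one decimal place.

41.5

Primary cost = (70.1 − 46.9) / 70.1 × 100% = 33.0956%.
Secondary cost = (85.2 − 78.0) / 85.2 × 100% = 8.4507%.
Total = 33.0956% + 8.4507% = 41.5463% ≈ 41.5%.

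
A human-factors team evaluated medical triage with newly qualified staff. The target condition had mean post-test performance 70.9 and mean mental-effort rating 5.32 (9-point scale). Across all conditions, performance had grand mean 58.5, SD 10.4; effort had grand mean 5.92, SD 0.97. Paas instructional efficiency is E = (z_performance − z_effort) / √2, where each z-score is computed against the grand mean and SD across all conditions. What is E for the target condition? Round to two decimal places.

z_performance = (70.9 − 58.5) / 10.4 = 12.4000 / 10.4 = 1.1923.
z_effort = (5.32 − 5.92) / 0.97 = -0.6000 / 0.97 = -0.6186.
z_P − z_E = 1.1923 − (-0.6186) = 1.8109.
E = 1.8109 / √2 = 1.8109 / 1.41421 = 1.2805 ≈ 1.28.

1.28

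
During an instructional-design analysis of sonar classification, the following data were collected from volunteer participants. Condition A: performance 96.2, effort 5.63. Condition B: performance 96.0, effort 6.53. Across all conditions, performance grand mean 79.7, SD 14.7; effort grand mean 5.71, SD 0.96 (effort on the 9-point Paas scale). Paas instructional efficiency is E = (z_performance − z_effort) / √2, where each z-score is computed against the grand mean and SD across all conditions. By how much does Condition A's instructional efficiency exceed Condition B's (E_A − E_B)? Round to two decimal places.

0.67

Condition A: z_P = (96.2 − 79.7)/14.7 = 1.1224; z_E = (5.63 − 5.71)/0.96 = -0.0833; E_A = (1.1224 − (-0.0833))/√2 = 0.8526.
Condition B: z_P = (96.0 − 79.7)/14.7 = 1.1088; z_E = (6.53 − 5.71)/0.96 = 0.8542; E_B = (1.1088 − 0.8542)/√2 = 0.1800.
E_A − E_B = 0.8526 − 0.1800 = 0.6726 ≈ 0.67.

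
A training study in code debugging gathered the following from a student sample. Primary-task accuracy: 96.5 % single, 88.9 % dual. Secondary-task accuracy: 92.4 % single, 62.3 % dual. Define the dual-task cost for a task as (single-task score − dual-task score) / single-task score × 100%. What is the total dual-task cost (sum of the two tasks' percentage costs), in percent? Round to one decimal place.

40.5

Primary cost = (96.5 − 88.9) / 96.5 × 100% = 7.8756%.
Secondary cost = (92.4 − 62.3) / 92.4 × 100% = 32.5758%.
Total = 7.8756% + 32.5758% = 40.4514% ≈ 40.5%.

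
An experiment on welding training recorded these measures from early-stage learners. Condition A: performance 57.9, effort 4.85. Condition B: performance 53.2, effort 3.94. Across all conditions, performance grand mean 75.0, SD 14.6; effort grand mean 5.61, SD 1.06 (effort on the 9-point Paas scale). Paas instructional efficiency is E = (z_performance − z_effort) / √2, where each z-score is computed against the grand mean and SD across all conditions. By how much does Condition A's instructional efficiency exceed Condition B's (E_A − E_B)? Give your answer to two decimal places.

Condition A: z_P = (57.9 − 75.0)/14.6 = -1.1712; z_E = (4.85 − 5.61)/1.06 = -0.7170; E_A = (-1.1712 − (-0.7170))/√2 = -0.3212.
Condition B: z_P = (53.2 − 75.0)/14.6 = -1.4932; z_E = (3.94 − 5.61)/1.06 = -1.5755; E_B = (-1.4932 − (-1.5755))/√2 = 0.0582.
E_A − E_B = -0.3212 − 0.0582 = -0.3794 ≈ -0.38.

-0.38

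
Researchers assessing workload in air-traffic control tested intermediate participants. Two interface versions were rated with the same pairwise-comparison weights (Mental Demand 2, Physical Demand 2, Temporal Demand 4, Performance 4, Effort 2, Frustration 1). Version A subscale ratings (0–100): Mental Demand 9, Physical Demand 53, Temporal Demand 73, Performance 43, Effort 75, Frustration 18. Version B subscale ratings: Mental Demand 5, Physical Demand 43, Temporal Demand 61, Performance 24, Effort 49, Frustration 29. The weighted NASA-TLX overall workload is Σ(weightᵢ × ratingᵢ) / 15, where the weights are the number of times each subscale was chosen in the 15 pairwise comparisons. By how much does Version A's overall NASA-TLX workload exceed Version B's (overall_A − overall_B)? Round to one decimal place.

Version A weighted sum = 2·9 + 2·53 + 4·73 + 4·43 + 2·75 + 1·18 = 18 + 106 + 292 + 172 + 150 + 18 = 756; overall_A = 756/15 = 50.4000.
Version B weighted sum = 2·5 + 2·43 + 4·61 + 4·24 + 2·49 + 1·29 = 10 + 86 + 244 + 96 + 98 + 29 = 563; overall_B = 563/15 = 37.5333.
Difference = 50.4000 − 37.5333 = 12.8667 ≈ 12.9.

12.9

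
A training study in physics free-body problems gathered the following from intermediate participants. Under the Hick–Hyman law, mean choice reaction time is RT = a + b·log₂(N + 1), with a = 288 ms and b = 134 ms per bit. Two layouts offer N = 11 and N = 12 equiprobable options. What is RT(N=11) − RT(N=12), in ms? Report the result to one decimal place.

RT(11) = 288 + 134·log₂(12) = 288 + 134·3.5850 = 768.3900 ms.
RT(12) = 288 + 134·log₂(13) = 288 + 134·3.7004 = 783.8536 ms.
Difference = 768.3900 − 783.8536 = -15.4636 ≈ -15.5 ms.

-15.5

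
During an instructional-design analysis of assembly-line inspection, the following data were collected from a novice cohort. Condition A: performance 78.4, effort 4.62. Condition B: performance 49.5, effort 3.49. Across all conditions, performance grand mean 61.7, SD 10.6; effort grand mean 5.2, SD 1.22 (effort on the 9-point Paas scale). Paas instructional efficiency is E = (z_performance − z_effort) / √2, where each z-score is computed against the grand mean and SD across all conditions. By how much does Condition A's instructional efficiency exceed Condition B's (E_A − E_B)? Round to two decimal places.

Condition A: z_P = (78.4 − 61.7)/10.6 = 1.5755; z_E = (4.62 − 5.2)/1.22 = -0.4754; E_A = (1.5755 − (-0.4754))/√2 = 1.4502.
Condition B: z_P = (49.5 − 61.7)/10.6 = -1.1509; z_E = (3.49 − 5.2)/1.22 = -1.4016; E_B = (-1.1509 − (-1.4016))/√2 = 0.1773.
E_A − E_B = 1.4502 − 0.1773 = 1.2729 ≈ 1.27.

1.27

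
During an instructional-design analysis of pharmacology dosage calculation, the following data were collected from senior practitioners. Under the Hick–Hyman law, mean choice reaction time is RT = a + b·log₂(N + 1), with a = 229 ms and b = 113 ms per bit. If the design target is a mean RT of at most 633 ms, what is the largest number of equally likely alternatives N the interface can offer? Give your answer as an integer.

Set 229 + 113·log₂(N + 1) ≤ 633.
log₂(N + 1) ≤ (633 − 229) / 113 = 3.5752.
N + 1 ≤ 2^3.5752 = 11.9191.
N ≤ 10.9191, so the largest integer N is 10.

10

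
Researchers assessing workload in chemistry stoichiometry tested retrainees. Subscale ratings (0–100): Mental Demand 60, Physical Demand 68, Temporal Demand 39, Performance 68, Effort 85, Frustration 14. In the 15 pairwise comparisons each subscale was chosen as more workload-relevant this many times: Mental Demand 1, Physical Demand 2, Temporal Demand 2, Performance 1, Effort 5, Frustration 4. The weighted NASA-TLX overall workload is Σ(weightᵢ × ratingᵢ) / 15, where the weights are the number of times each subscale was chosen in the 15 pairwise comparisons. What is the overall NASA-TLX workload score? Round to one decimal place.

The tallies are the weights (they sum to 15).
Weighted sum = 1·60 + 2·68 + 2·39 + 1·68 + 5·85 + 4·14
            = 60 + 136 + 78 + 68 + 425 + 56 = 823.
Overall workload = 823 / 15 = 54.8667 ≈ 54.9.

54.9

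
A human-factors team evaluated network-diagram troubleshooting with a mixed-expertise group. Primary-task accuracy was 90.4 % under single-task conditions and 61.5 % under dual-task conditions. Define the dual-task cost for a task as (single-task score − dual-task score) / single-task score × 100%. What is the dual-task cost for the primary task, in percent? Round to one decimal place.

32.0

Cost = (90.4 − 61.5) / 90.4 × 100%
     = 28.9000 / 90.4 × 100% = 31.9690%.
≈ 32.0%.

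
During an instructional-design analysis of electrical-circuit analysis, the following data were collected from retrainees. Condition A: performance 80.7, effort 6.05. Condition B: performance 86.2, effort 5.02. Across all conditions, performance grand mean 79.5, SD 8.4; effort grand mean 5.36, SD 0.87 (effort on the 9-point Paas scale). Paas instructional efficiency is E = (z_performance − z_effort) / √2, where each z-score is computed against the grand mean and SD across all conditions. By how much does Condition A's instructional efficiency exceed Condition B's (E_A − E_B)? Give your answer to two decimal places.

Condition A: z_P = (80.7 − 79.5)/8.4 = 0.1429; z_E = (6.05 − 5.36)/0.87 = 0.7931; E_A = (0.1429 − 0.7931)/√2 = -0.4598.
Condition B: z_P = (86.2 − 79.5)/8.4 = 0.7976; z_E = (5.02 − 5.36)/0.87 = -0.3908; E_B = (0.7976 − (-0.3908))/√2 = 0.8403.
E_A − E_B = -0.4598 − 0.8403 = -1.3001 ≈ -1.30.

-1.30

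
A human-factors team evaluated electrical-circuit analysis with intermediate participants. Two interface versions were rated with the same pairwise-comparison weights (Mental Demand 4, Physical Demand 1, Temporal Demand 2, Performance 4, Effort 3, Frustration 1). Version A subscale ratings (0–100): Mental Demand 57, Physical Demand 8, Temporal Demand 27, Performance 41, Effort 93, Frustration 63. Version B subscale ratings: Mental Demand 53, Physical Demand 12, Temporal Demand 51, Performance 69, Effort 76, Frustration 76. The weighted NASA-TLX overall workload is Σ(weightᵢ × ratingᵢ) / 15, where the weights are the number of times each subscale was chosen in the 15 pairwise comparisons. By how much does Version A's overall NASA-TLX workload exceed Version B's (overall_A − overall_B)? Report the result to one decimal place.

Version A weighted sum = 4·57 + 1·8 + 2·27 + 4·41 + 3·93 + 1·63 = 228 + 8 + 54 + 164 + 279 + 63 = 796; overall_A = 796/15 = 53.0667.
Version B weighted sum = 4·53 + 1·12 + 2·51 + 4·69 + 3·76 + 1·76 = 212 + 12 + 102 + 276 + 228 + 76 = 906; overall_B = 906/15 = 60.4000.
Difference = 53.0667 − 60.4000 = -7.3333 ≈ -7.3.

-7.3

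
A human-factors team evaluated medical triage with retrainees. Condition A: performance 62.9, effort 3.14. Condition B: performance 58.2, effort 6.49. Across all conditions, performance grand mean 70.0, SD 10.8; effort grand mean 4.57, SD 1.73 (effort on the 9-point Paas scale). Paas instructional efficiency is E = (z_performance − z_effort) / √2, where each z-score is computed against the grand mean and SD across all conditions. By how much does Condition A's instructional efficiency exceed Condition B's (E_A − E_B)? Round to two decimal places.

Condition A: z_P = (62.9 − 70.0)/10.8 = -0.6574; z_E = (3.14 − 4.57)/1.73 = -0.8266; E_A = (-0.6574 − (-0.8266))/√2 = 0.1196.
Condition B: z_P = (58.2 − 70.0)/10.8 = -1.0926; z_E = (6.49 − 4.57)/1.73 = 1.1098; E_B = (-1.0926 − 1.1098)/√2 = -1.5573.
E_A − E_B = 0.1196 − (-1.5573) = 1.6769 ≈ 1.68.

1.68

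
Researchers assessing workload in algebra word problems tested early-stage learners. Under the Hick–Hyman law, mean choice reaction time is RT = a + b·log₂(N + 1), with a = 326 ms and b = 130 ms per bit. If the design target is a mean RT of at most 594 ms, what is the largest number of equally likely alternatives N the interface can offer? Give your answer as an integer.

Set 326 + 130·log₂(N + 1) ≤ 594.
log₂(N + 1) ≤ (594 − 326) / 130 = 2.0615.
N + 1 ≤ 2^2.0615 = 4.1742.
N ≤ 3.1742, so the largest integer N is 3.

3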